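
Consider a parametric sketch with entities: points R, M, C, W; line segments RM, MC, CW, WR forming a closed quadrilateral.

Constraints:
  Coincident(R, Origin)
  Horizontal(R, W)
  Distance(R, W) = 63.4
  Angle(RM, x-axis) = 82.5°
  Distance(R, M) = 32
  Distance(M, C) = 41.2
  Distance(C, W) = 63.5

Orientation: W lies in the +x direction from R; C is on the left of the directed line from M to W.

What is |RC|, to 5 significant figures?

67.991

R is at the origin; RW is horizontal with |RW| = 63.4 and W in +x, so W = (63.4, 0). RM runs at 82.5° with |RM| = 32.0, so M = (4.1768, 31.726). C is determined by |MC| = 41.2 and |CW| = 63.5 together: it lies at the intersection of circle(M, 41.2) and circle(W, 63.5). With |MW| = 67.186, the foot of the radical line on MW is 16.217 from M and the perpendicular offset is √(41.2² − 16.217²) = 37.874. Taking the left-of-MW solution: C = (36.357, 57.454).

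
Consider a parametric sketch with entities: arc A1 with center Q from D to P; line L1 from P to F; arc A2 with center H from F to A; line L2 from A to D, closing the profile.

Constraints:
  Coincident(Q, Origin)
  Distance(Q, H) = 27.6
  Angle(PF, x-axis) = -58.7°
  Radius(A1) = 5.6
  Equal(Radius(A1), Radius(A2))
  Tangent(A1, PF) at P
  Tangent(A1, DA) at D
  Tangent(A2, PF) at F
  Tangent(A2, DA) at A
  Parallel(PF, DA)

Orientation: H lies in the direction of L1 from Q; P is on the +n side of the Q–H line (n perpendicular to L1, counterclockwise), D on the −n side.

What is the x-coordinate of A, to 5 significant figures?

9.5538

The slot axis is L1's direction at -58.7°, so u = (cos -58.7°, sin -58.7°) = (0.51952, -0.85446) and n = (−sin -58.7°, cos -58.7°) = (0.85446, 0.51952). Q is at the origin and H lies 27.6 along u from Q, so H = 27.6·u = (14.339, -23.583). Tangency of A1 to both parallel lines with radius 5.6 puts P and D at Q ± 5.6·n: P = (4.7850, 2.9093), D = (-4.7850, -2.9093). Equal radii place F and A the same way about H: F = H + 5.6·n = (19.124, -20.674), A = H − 5.6·n = (9.5538, -26.492). So A.x = 9.5538.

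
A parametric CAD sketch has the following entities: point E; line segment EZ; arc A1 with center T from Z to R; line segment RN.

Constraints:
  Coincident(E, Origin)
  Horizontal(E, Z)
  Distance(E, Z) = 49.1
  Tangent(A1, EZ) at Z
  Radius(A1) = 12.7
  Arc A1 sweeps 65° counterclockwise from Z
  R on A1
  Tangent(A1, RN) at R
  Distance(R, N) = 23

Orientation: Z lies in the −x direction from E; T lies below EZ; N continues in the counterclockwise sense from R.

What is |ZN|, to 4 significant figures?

35.28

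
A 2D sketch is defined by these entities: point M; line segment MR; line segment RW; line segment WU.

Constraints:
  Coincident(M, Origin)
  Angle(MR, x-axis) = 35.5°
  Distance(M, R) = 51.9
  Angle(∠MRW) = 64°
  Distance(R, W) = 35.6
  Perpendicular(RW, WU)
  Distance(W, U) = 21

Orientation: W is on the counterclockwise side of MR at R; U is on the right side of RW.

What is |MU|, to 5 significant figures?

68.857

M is at the origin; MR runs at 35.5° with length 51.9, so R = 51.9·(cos 35.5°, sin 35.5°) = (42.253, 30.138). ∠MRW = 64.0°, so RW runs at 35.5° + (180° − 64.0°) = 151.50° from the x-axis; with |RW| = 35.6, W = R + 35.6·(cos 151.50°, sin 151.50°) = (10.967, 47.125). RW is perpendicular to WU; with |WU| = 21.0 on the right of RW, U = W + 21.0·(0.47716, 0.87882) = (20.987, 65.580). Then |MU| = |U − M| = 68.857.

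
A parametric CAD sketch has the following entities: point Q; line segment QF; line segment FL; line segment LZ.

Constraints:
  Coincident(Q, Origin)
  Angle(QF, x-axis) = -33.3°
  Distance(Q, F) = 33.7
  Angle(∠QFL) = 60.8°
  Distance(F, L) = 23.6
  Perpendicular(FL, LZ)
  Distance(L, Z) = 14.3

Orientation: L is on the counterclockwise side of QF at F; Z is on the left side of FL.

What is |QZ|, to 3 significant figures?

16.7

Q is at the origin; QF runs at -33.3° with length 33.7, so F = 33.7·(cos -33.3°, sin -33.3°) = (28.2, -18.5). ∠QFL = 60.8°, so FL runs at -33.3° + (180° − 60.8°) = 85.9° from the x-axis; with |FL| = 23.6, L = F + 23.6·(cos 85.9°, sin 85.9°) = (29.9, 5.04). The perpendicularity gives LZ at right angles to FL; with |LZ| = 14.3 on the left of FL, Z = L + 14.3·(-0.997, 0.0715) = (15.6, 6.06). Then |QZ| = |Z − Q| = 16.7.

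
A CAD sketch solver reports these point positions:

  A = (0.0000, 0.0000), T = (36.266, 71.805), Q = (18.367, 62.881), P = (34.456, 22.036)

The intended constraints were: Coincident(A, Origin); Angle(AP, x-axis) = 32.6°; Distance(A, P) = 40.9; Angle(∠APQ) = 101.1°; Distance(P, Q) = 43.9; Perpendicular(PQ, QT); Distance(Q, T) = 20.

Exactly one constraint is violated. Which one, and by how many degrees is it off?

Perpendicular(PQ, QT) — off by 5.00°.

A = (0.00, 0.00) ✓; AP at 32.60° ✓; |AP| = 40.90 ✓; ∠APQ = 101.1° ✓; |PQ| = 43.90 ✓; ∠(PQ, QT) = 85.00° ✗; |QT| = 20.00 ✓.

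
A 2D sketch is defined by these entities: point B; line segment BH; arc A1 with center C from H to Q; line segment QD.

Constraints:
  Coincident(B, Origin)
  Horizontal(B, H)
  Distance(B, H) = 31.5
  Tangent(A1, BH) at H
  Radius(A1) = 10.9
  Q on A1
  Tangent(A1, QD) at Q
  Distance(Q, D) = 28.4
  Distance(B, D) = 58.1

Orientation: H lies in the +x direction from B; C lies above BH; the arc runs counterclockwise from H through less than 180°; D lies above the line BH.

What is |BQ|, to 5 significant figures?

43.718

Checks: |BH| = 31.50 ✓; |CQ| = 10.90 ✓; ∠(CQ, QD) = 90.00° ✓; |QD| = 28.40 ✓; |BD| = 58.10 ✓.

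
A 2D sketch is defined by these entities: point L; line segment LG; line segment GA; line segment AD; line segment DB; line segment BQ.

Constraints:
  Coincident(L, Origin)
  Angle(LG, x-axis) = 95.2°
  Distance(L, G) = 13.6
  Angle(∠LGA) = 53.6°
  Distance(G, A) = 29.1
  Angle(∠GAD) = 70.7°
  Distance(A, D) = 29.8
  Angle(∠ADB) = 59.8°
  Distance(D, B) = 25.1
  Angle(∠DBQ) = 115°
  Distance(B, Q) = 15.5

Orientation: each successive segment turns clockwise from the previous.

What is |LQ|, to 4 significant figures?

16.07

∠ADB = 59.8° gives DB at 99.30° from the x-axis; with |DB| = 25.1, B = (-3.392, 4.284). ∠DBQ = 115.0° gives BQ at 34.30° from the x-axis; with |BQ| = 15.5, Q = (9.412, 13.02). Then |LQ| = |Q − L| = 16.07.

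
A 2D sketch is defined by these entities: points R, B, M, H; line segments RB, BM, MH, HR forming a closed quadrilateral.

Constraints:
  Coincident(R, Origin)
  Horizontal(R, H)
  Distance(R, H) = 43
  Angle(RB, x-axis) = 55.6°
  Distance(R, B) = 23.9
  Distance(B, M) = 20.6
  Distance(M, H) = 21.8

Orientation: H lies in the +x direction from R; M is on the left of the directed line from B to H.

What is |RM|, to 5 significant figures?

39.484

Checks: |BM| = 20.60 ✓; |MH| = 21.80 ✓.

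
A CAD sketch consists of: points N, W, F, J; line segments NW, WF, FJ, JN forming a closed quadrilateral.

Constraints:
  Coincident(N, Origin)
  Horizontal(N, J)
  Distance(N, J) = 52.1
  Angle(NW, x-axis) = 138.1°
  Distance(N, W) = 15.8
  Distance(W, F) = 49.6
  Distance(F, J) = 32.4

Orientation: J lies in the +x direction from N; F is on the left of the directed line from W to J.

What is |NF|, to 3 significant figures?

44.4

N is at the origin; NJ is horizontal with |NJ| = 52.1 and J in +x, so J = (52.1, 0). NW runs at 138.1° with |NW| = 15.8, so W = (-11.8, 10.6). F is determined by |WF| = 49.6 and |FJ| = 32.4 together: it lies at the intersection of circle(W, 49.6) and circle(J, 32.4). With |WJ| = 64.7, the foot of the radical line on WJ is 43.3 from W and the perpendicular offset is √(49.6² − 43.3²) = 24.3. Taking the left-of-WJ solution: F = (34.9, 27.4).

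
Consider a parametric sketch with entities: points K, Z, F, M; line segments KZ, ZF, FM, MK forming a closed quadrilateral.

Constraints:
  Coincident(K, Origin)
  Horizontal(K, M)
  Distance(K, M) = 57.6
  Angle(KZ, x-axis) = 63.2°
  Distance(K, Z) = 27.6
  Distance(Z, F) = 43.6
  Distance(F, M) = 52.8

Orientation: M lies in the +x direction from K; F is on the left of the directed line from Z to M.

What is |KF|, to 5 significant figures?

69.611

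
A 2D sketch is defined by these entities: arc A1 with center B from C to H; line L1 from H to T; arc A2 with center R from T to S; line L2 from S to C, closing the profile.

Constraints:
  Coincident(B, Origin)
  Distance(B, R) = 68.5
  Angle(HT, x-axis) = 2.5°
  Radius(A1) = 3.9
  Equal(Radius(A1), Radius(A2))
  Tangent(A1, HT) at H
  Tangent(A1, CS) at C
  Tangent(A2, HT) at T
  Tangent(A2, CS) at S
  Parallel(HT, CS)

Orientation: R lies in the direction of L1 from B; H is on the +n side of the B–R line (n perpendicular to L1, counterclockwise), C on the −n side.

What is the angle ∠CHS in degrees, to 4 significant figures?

83.50°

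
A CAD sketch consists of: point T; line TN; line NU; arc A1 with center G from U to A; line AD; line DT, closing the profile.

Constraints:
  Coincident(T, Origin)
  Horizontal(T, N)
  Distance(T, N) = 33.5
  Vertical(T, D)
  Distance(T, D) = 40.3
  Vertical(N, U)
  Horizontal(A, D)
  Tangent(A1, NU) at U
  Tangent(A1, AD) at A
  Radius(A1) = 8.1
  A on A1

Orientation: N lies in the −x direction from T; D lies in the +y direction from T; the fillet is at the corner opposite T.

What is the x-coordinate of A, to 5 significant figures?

-25.400

The virtual corner opposite T is at (-33.500, 40.300). Since A1 is tangent to NU there, GU ⟂ NU and tangency of A1 to AD means the radius GA is perpendicular to AD, with radius 8.1, so the center G sits 8.1 in from both sides at G = (-25.400, 32.200). That places the tangent points at U = (-33.500, 32.200) on NU and A = (-25.400, 40.300) on AD. So A.x = -25.400.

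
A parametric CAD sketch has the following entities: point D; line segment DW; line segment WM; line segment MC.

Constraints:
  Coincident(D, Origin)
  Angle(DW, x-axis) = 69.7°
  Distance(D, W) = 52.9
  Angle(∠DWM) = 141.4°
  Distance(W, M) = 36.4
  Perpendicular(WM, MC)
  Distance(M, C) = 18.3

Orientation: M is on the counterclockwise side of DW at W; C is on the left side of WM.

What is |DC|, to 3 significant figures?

79.1

D is at the origin; DW runs at 69.7° with length 52.9, so W = 52.9·(cos 69.7°, sin 69.7°) = (18.4, 49.6). ∠DWM = 141.4°, so WM runs at 69.7° + (180° − 141.4°) = 108° from the x-axis; with |WM| = 36.4, M = W + 36.4·(cos 108°, sin 108°) = (6.92, 84.2). WM ⟂ MC; with |MC| = 18.3 on the left of WM, C = M + 18.3·(-0.949, -0.314) = (-10.5, 78.4). Then |DC| = |C − D| = 79.1.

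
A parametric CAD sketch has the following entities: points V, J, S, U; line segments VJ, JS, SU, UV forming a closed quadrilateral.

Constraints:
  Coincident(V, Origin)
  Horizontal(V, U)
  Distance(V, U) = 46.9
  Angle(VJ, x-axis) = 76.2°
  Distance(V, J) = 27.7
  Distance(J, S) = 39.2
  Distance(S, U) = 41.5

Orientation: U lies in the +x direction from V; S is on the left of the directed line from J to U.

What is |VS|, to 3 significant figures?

59.7

V is at the origin; VU is horizontal with |VU| = 46.9 and U in +x, so U = (46.9, 0). VJ runs at 76.2° with |VJ| = 27.7, so J = (6.61, 26.9). S is determined by |JS| = 39.2 and |SU| = 41.5 together: it lies at the intersection of circle(J, 39.2) and circle(U, 41.5). With |JU| = 48.4, the foot of the radical line on JU is 22.3 from J and the perpendicular offset is √(39.2² − 22.3²) = 32.2. Taking the left-of-JU solution: S = (43.1, 41.3).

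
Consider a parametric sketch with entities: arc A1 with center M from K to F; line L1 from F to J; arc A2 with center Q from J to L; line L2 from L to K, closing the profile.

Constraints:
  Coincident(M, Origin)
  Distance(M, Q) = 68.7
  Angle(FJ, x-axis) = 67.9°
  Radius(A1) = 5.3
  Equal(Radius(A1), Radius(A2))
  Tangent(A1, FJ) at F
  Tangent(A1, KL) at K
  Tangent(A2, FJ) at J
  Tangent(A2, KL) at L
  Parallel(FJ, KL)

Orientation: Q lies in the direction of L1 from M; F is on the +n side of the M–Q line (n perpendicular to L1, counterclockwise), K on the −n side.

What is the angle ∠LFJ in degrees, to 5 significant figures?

8.7712°

The slot axis is L1's direction at 67.9°, so u = (cos 67.9°, sin 67.9°) = (0.37622, 0.92653) and n = (−sin 67.9°, cos 67.9°) = (-0.92653, 0.37622). M is at the origin and Q lies 68.7 along u from M, so Q = 68.7·u = (25.847, 63.653). Tangency of A1 to both parallel lines with radius 5.3 puts F and K at M ± 5.3·n: F = (-4.9106, 1.9940), K = (4.9106, -1.9940). Equal radii place J and L the same way about Q: J = Q + 5.3·n = (20.936, 65.647), L = Q − 5.3·n = (30.757, 61.659). Then cos ∠LFJ = FL·FJ / (|FL||FJ|), giving 8.7712°.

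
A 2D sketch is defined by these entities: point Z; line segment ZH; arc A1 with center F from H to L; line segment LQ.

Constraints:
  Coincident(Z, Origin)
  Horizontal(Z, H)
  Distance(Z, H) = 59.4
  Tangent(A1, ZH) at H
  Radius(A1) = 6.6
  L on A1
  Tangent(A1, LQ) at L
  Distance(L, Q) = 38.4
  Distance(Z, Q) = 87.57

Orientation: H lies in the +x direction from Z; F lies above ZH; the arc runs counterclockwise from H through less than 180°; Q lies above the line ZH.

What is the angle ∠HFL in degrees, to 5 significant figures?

72.476°

Checks: |FL| = 6.600 ✓; ∠(FL, LQ) = 90.00° ✓; |LQ| = 38.40 ✓; |ZQ| = 87.57 ✓.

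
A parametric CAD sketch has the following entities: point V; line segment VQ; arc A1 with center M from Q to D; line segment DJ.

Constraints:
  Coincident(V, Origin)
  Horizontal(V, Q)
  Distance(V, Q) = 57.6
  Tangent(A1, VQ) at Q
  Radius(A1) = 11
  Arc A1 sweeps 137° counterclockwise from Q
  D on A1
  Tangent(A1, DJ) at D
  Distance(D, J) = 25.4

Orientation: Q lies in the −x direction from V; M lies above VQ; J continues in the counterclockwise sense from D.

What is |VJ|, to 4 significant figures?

77.71

On A1, Q sits at bearing -90° from M; a 137° counterclockwise sweep puts D at bearing 47°, so D = M + 11.0·(cos 47°, sin 47°) = (-50.10, 19.04). Tangency of A1 to DJ means the radius MD is perpendicular to DJ, so DJ runs along (−sin 47°, cos 47°); with |DJ| = 25.4, J = (-68.67, 36.37). Then |VJ| = |J − V| = 77.71.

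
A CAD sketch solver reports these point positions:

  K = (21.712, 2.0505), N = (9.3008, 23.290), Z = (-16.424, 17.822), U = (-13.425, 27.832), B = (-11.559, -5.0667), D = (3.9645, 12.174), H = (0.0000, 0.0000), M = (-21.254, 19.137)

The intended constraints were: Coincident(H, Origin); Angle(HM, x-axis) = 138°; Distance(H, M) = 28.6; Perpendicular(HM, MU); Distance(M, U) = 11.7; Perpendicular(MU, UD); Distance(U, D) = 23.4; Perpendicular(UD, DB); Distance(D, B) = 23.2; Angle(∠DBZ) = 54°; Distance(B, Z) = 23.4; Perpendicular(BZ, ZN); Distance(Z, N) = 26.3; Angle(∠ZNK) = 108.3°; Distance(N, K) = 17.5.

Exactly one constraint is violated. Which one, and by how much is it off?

Distance(N, K) = 17.5 — off by 7.10.

H = (0.00, 0.00) ✓; HM at 138.0° ✓; |HM| = 28.60 ✓; ∠(HM, MU) = 90.00° ✓; |MU| = 11.70 ✓; ∠(MU, UD) = 90.00° ✓; |UD| = 23.40 ✓; ∠(UD, DB) = 90.00° ✓; |DB| = 23.20 ✓; ∠DBZ = 54.00° ✓; |BZ| = 23.40 ✓; ∠(BZ, ZN) = 90.00° ✓; |ZN| = 26.30 ✓; ∠ZNK = 108.3° ✓; |NK| = 24.60 ✗.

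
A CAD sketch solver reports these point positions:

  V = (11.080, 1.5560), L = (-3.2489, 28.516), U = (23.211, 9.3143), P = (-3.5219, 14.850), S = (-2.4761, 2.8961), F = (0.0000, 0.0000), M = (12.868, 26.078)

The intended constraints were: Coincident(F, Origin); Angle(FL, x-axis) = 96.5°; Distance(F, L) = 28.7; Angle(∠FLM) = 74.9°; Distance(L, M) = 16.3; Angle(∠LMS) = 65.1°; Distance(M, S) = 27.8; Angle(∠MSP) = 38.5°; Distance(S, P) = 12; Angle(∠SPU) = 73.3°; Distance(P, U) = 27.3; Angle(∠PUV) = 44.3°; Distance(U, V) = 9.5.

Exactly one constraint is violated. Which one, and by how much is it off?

Distance(U, V) = 9.5 — off by 4.90.

F = (0.00, 0.00) ✓; FL at 96.50° ✓; |FL| = 28.70 ✓; ∠FLM = 74.90° ✓; |LM| = 16.30 ✓; ∠LMS = 65.10° ✓; |MS| = 27.80 ✓; ∠MSP = 38.50° ✓; |SP| = 12.00 ✓; ∠SPU = 73.30° ✓; |PU| = 27.30 ✓; ∠PUV = 44.30° ✓; |UV| = 14.40 ✗.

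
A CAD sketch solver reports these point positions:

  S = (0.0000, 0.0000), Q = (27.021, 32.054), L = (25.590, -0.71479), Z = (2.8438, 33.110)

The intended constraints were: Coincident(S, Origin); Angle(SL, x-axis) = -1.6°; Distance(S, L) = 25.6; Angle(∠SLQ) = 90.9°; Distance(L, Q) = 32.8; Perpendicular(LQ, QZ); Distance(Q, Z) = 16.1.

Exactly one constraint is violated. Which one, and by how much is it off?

Distance(Q, Z) = 16.1 — off by 8.10.

S = (0.00, 0.00) ✓; SL at -1.600° ✓; |SL| = 25.60 ✓; ∠SLQ = 90.90° ✓; |LQ| = 32.80 ✓; ∠(LQ, QZ) = 90.00° ✓; |QZ| = 24.20 ✗.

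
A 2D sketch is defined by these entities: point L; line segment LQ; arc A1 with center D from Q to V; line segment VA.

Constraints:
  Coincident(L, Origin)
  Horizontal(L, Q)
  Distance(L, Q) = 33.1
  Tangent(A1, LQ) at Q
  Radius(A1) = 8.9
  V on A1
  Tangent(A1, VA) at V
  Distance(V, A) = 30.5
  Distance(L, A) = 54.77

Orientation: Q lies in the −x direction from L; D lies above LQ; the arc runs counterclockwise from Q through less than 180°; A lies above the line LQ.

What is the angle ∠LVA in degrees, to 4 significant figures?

139.7°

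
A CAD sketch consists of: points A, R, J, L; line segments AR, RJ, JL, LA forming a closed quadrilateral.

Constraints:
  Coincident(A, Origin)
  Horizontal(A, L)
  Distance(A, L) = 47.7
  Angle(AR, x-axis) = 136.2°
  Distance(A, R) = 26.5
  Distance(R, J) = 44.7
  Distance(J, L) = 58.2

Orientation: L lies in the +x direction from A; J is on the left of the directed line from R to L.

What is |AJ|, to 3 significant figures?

49.9

A is at the origin; A and L share the same y with |AL| = 47.7 and L in +x, so L = (47.7, 0). AR runs at 136.2° with |AR| = 26.5, so R = (-19.1, 18.3). J is determined by |RJ| = 44.7 and |JL| = 58.2 together: it lies at the intersection of circle(R, 44.7) and circle(L, 58.2). With |RL| = 69.3, the foot of the radical line on RL is 24.6 from R and the perpendicular offset is √(44.7² − 24.6²) = 37.3. Taking the left-of-RL solution: J = (14.5, 47.8).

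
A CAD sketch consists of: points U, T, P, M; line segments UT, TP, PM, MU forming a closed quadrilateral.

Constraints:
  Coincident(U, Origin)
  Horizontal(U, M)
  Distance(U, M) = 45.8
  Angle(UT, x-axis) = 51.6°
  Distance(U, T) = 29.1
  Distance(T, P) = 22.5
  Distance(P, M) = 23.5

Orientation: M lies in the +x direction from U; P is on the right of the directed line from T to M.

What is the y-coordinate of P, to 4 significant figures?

0.7077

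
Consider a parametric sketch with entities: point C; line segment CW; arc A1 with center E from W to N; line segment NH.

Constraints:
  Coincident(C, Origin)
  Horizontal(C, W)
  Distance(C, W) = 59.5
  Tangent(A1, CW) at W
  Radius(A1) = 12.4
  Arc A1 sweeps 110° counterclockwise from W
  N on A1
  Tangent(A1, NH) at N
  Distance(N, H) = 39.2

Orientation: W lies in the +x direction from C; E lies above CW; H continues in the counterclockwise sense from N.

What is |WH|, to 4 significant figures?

53.51

On A1, W sits at bearing -90° from E; a 110° counterclockwise sweep puts N at bearing 20°, so N = E + 12.4·(cos 20°, sin 20°) = (71.15, 16.64). The tangent condition forces EN to be normal to NH, so NH runs along (−sin 20°, cos 20°); with |NH| = 39.2, H = (57.74, 53.48). Then |WH| = |H − W| = 53.51.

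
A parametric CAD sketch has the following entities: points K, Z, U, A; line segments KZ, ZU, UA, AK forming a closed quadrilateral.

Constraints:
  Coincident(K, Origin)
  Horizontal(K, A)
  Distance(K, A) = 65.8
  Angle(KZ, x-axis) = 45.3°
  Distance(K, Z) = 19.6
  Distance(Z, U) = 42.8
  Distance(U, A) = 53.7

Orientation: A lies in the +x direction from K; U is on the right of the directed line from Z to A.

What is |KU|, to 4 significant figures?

34.85

Checks: |ZU| = 42.80 ✓; |UA| = 53.70 ✓.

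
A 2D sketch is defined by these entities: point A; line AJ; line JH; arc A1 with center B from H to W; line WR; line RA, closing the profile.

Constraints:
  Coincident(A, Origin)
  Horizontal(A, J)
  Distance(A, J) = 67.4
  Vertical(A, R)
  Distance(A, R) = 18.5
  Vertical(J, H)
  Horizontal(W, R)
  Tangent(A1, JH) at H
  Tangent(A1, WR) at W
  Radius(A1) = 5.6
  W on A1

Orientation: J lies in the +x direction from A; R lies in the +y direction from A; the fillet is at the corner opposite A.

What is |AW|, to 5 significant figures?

64.510

A is at the origin; A and J share the same y with |AJ| = 67.4 and J on the +x side, so J = (67.400, 0.0000). A and R share the same x with |AR| = 18.5 and R on the +y side, so R = (0.0000, 18.500). The virtual corner opposite A is at (67.400, 18.500). Since A1 is tangent to JH there, BH ⟂ JH and A1 meets WR tangentially, so BW is at right angles to WR, with radius 5.6, so the center B sits 5.6 in from both sides at B = (61.800, 12.900). That places the tangent points at H = (67.400, 12.900) on JH and W = (61.800, 18.500) on WR. Then |AW| = |W − A| = 64.510.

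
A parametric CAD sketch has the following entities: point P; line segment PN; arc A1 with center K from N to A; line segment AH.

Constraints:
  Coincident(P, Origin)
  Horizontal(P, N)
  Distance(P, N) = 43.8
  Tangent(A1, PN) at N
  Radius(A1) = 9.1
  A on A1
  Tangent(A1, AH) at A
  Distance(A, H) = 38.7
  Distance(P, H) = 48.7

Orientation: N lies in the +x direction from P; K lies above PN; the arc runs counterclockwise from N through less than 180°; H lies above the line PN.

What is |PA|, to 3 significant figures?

52.6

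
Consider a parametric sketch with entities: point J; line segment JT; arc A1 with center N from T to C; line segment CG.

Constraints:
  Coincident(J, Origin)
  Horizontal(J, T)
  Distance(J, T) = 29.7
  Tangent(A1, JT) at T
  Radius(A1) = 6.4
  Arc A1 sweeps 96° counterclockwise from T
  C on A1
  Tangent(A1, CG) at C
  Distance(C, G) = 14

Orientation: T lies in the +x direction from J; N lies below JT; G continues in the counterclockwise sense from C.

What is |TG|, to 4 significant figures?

21.56

J is at the origin; JT is horizontal with |JT| = 29.7 and T on the +x side, so T = (29.70, 0.000). Tangency of A1 to JT means the radius NT is perpendicular to JT, so N = T + (0, -6.4) = (29.70, -6.400). On A1, T sits at bearing 90° from N; a 96° counterclockwise sweep puts C at bearing 186°, so C = N + 6.4·(cos 186°, sin 186°) = (23.34, -7.069). Since A1 is tangent to CG there, NC ⟂ CG, so CG runs along (−sin 186°, cos 186°); with |CG| = 14.0, G = (24.80, -20.99). Then |TG| = |G − T| = 21.56.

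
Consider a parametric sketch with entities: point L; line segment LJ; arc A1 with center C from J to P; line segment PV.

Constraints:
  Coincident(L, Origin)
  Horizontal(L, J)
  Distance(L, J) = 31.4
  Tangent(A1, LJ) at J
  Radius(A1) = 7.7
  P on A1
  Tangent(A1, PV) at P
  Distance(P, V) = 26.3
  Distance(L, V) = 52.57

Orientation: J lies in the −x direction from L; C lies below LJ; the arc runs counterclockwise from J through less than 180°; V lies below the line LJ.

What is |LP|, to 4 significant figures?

39.76

Checks: |CP| = 7.700 ✓; ∠(CP, PV) = 90.00° ✓; |PV| = 26.30 ✓; |LV| = 52.57 ✓.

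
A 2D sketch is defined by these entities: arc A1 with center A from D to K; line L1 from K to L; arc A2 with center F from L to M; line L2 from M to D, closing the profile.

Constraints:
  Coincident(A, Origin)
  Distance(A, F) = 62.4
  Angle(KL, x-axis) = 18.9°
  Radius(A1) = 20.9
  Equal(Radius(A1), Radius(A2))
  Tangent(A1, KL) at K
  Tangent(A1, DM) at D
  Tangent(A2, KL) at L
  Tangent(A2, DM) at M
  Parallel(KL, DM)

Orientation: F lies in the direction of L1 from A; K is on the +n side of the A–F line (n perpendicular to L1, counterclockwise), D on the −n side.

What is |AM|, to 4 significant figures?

65.81

Tangency of A1 to both parallel lines with radius 20.9 puts K and D at A ± 20.9·n: K = (-6.770, 19.77), D = (6.770, -19.77). Equal radii place L and M the same way about F: L = F + 20.9·n = (52.27, 39.99), M = F − 20.9·n = (65.81, 0.4393). Then |AM| = |M − A| = 65.81.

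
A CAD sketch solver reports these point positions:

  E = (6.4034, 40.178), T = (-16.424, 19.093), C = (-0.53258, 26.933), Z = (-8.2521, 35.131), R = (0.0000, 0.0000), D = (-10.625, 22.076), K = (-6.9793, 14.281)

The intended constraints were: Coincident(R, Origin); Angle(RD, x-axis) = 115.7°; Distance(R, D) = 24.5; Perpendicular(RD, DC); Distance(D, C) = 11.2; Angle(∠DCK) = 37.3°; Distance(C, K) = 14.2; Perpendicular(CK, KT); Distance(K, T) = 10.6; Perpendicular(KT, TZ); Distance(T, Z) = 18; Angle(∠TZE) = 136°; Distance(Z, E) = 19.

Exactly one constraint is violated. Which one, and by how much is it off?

Distance(Z, E) = 19 — off by 3.50.

R = (0.00, 0.00) ✓; RD at 115.7° ✓; |RD| = 24.50 ✓; ∠(RD, DC) = 90.00° ✓; |DC| = 11.20 ✓; ∠DCK = 37.30° ✓; |CK| = 14.20 ✓; ∠(CK, KT) = 90.00° ✓; |KT| = 10.60 ✓; ∠(KT, TZ) = 90.00° ✓; |TZ| = 18.00 ✓; ∠TZE = 136.0° ✓; |ZE| = 15.50 ✗.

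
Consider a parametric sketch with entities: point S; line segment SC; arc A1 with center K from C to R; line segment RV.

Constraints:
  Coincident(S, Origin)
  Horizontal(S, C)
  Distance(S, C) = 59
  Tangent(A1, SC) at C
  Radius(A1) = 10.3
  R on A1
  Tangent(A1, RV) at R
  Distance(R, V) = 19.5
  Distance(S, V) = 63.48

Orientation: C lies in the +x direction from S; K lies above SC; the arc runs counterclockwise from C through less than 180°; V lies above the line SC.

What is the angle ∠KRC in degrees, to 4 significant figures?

25.65°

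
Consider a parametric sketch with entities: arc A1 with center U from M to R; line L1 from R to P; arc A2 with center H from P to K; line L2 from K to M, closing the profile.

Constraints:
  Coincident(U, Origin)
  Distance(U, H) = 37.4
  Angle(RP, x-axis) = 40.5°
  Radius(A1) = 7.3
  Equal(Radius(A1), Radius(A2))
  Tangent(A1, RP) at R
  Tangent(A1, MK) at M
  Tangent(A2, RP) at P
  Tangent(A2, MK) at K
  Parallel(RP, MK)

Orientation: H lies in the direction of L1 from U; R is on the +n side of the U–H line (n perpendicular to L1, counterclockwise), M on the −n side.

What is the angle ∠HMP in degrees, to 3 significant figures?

10.3°

The slot axis is L1's direction at 40.5°, so u = (cos 40.5°, sin 40.5°) = (0.760, 0.649) and n = (−sin 40.5°, cos 40.5°) = (-0.649, 0.760). U is at the origin and H lies 37.4 along u from U, so H = 37.4·u = (28.4, 24.3). Tangency of A1 to both parallel lines with radius 7.3 puts R and M at U ± 7.3·n: R = (-4.74, 5.55), M = (4.74, -5.55). Equal radii place P and K the same way about H: P = H + 7.3·n = (23.7, 29.8), K = H − 7.3·n = (33.2, 18.7). Then cos ∠HMP = MH·MP / (|MH||MP|), giving 10.3°.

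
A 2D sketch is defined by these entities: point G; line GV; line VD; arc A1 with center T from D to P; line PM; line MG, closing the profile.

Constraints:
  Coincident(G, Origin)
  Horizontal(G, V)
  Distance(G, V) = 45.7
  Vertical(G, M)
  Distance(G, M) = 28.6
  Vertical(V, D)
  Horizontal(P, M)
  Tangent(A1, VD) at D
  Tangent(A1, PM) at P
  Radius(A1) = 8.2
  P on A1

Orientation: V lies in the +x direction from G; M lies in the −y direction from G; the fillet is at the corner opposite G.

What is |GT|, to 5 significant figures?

42.690

G is at the origin; GV is horizontal with |GV| = 45.7 and V on the +x side, so V = (45.700, 0.0000). G and M share the same x with |GM| = 28.6 and M on the −y side, so M = (0.0000, -28.600). The virtual corner opposite G is at (45.700, -28.600). Since A1 is tangent to VD there, TD ⟂ VD and A1 meets PM tangentially, so TP is at right angles to PM, with radius 8.2, so the center T sits 8.2 in from both sides at T = (37.500, -20.400). Then |GT| = |T − G| = 42.690.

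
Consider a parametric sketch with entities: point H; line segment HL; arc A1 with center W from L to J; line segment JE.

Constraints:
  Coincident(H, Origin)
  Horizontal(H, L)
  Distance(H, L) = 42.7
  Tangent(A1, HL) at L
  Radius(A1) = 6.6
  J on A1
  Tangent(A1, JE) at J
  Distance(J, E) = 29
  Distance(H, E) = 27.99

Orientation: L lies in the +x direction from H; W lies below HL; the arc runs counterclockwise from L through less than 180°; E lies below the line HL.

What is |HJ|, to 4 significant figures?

38.16

Checks: |WJ| = 6.600 ✓; ∠(WJ, JE) = 90.00° ✓; |JE| = 29.00 ✓; |HE| = 27.99 ✓.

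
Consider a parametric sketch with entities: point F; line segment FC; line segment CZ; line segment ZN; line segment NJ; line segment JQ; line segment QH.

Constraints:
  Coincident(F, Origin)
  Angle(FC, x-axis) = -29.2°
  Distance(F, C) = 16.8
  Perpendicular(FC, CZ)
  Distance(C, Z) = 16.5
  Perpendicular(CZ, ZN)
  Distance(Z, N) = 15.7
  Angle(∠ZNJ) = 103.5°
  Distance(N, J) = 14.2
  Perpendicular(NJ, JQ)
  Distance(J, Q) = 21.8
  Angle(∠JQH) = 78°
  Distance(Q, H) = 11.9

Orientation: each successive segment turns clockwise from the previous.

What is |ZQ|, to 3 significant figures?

19.0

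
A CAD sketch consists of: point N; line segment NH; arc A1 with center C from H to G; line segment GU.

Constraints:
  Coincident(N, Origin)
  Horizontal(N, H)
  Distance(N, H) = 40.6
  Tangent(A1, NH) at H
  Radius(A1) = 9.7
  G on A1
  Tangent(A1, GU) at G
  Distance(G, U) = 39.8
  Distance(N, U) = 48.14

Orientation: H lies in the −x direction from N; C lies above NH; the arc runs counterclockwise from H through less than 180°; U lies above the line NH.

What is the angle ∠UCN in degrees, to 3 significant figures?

71.2°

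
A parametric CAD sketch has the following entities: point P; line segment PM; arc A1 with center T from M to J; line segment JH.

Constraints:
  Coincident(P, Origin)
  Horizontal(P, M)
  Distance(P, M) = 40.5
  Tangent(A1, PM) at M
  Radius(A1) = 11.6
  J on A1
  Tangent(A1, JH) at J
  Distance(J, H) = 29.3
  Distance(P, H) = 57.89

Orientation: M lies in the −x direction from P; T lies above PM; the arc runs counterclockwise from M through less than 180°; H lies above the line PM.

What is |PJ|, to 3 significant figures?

33.2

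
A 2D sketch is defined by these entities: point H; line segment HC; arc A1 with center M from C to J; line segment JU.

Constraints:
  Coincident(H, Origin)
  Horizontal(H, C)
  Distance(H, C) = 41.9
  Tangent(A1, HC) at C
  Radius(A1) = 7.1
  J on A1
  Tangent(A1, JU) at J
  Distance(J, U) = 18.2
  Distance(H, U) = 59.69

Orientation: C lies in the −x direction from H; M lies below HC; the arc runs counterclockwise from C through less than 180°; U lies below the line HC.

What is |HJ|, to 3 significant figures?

48.5

H is at the origin; HC is horizontal with |HC| = 41.9 and C on the −x side, so C = (-41.9, 0.00). A1 meets HC tangentially, so MC is at right angles to HC, so M = C + (0, -7.1) = (-41.9, -7.10). Since MJ ⟂ JU (tangency), |MU| = √(7.1² + 18.2²) = 19.5 regardless of where J sits on A1. So U lies on both circle(H, 59.69) and circle(M, 19.5); the below-HC intersection is U = (-56.0, -20.6). J is the foot of the tangent from U: J = (-48.3, -4.10).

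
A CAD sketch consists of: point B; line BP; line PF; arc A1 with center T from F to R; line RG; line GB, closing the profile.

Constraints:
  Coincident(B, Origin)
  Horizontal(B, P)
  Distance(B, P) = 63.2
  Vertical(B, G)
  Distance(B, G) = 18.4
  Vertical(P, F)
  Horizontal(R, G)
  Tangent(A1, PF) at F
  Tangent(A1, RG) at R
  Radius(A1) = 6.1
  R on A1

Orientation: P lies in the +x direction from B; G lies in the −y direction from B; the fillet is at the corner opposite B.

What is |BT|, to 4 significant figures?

58.41

B is at the origin; B and P share the same y with |BP| = 63.2 and P on the +x side, so P = (63.20, 0.000). B and G share the same x with |BG| = 18.4 and G on the −y side, so G = (0.000, -18.40). The virtual corner opposite B is at (63.20, -18.40). A1 meets PF tangentially, so TF is at right angles to PF and tangency of A1 to RG means the radius TR is perpendicular to RG, with radius 6.1, so the center T sits 6.1 in from both sides at T = (57.10, -12.30). Then |BT| = |T − B| = 58.41.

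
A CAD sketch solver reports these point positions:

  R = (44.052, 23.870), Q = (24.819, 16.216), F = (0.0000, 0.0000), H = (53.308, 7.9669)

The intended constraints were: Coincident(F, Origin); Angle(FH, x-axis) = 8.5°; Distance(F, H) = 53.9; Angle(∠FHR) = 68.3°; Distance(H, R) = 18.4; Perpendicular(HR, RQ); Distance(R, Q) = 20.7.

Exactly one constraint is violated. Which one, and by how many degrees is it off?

Perpendicular(HR, RQ) — off by 8.50°.

F = (0.00, 0.00) ✓; FH at 8.500° ✓; |FH| = 53.90 ✓; ∠FHR = 68.30° ✓; |HR| = 18.40 ✓; ∠(HR, RQ) = 81.50° ✗; |RQ| = 20.70 ✓.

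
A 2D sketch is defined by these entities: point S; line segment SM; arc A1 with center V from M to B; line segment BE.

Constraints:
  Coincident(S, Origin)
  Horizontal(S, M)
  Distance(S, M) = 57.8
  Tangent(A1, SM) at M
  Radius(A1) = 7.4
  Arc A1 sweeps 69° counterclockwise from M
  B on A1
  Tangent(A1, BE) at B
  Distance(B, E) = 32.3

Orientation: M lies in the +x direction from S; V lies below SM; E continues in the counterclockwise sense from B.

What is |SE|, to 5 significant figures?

52.573

S is at the origin; SM is horizontal with |SM| = 57.8 and M on the +x side, so M = (57.800, 0.0000). A1 meets SM tangentially, so VM is at right angles to SM, so V = M + (0, -7.4) = (57.800, -7.4000). On A1, M sits at bearing 90° from V; a 69° counterclockwise sweep puts B at bearing 159°, so B = V + 7.4·(cos 159°, sin 159°) = (50.892, -4.7481). Since A1 is tangent to BE there, VB ⟂ BE, so BE runs along (−sin 159°, cos 159°); with |BE| = 32.3, E = (39.316, -34.903). Then |SE| = |E − S| = 52.573.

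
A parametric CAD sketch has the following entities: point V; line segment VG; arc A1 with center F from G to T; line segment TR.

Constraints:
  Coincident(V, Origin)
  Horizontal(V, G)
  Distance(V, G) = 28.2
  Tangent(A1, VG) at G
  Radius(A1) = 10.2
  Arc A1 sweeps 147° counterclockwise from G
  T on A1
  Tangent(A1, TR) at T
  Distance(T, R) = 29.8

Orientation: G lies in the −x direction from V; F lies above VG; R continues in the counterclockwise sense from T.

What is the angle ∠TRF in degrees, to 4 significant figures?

18.90°

V is at the origin; VG is horizontal with |VG| = 28.2 and G on the −x side, so G = (-28.20, 0.000). The tangent condition forces FG to be normal to VG, so F = G + (0, 10.2) = (-28.20, 10.20). On A1, G sits at bearing -90° from F; a 147° counterclockwise sweep puts T at bearing 57°, so T = F + 10.2·(cos 57°, sin 57°) = (-22.64, 18.75). The tangent condition forces FT to be normal to TR, so TR runs along (−sin 57°, cos 57°); with |TR| = 29.8, R = (-47.64, 34.98). Then cos ∠TRF = RT·RF / (|RT||RF|), giving 18.90°.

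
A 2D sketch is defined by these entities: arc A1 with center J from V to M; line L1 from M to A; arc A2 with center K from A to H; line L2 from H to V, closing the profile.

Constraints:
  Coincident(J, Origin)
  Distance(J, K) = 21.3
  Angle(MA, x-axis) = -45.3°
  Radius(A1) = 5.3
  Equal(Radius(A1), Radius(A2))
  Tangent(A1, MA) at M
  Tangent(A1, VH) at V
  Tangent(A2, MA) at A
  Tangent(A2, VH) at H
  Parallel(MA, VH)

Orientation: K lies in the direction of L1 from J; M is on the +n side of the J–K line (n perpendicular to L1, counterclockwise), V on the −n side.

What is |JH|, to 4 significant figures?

21.95

The slot axis is L1's direction at -45.3°, so u = (cos -45.3°, sin -45.3°) = (0.7034, -0.7108) and n = (−sin -45.3°, cos -45.3°) = (0.7108, 0.7034). J is at the origin and K lies 21.3 along u from J, so K = 21.3·u = (14.98, -15.14). Tangency of A1 to both parallel lines with radius 5.3 puts M and V at J ± 5.3·n: M = (3.767, 3.728), V = (-3.767, -3.728). Equal radii place A and H the same way about K: A = K + 5.3·n = (18.75, -11.41), H = K − 5.3·n = (11.22, -18.87). Then |JH| = |H − J| = 21.95.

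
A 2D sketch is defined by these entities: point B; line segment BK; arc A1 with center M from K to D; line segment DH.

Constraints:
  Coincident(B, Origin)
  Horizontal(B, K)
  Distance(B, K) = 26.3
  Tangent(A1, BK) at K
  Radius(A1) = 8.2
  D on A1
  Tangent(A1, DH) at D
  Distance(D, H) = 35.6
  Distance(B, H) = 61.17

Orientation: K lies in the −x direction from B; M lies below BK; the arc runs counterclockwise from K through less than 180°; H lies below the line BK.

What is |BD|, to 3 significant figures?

34.1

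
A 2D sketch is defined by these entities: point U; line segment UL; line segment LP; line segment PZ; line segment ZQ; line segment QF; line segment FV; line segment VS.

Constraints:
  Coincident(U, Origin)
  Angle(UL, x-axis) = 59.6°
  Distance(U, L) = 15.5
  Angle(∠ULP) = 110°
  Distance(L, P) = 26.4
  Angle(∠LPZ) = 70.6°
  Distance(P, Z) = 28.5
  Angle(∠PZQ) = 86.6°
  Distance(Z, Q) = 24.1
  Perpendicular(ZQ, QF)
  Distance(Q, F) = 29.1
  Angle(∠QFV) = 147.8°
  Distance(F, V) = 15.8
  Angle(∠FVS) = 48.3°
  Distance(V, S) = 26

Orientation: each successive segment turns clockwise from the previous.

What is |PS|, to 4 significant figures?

12.89

U is at the origin; UL runs at 59.6° with length 15.5, so L = (7.844, 13.37). ∠ULP = 110.0° gives LP at -10.40° from the x-axis; with |LP| = 26.4, P = (33.81, 8.603). ∠LPZ = 70.6° gives PZ at -119.8° from the x-axis; with |PZ| = 28.5, Z = (19.65, -16.13). ∠PZQ = 86.6° gives ZQ at 146.8° from the x-axis; with |ZQ| = 24.1, Q = (-0.5200, -2.932). ZQ is perpendicular to QF, so QF runs at 56.80°; with |QF| = 29.1, F = (15.41, 21.42). ∠QFV = 147.8° gives FV at 24.60° from the x-axis; with |FV| = 15.8, V = (29.78, 28.00). ∠FVS = 48.3° gives VS at -107.1° from the x-axis; with |VS| = 26.0, S = (22.14, 3.145). Then |PS| = |S − P| = 12.89.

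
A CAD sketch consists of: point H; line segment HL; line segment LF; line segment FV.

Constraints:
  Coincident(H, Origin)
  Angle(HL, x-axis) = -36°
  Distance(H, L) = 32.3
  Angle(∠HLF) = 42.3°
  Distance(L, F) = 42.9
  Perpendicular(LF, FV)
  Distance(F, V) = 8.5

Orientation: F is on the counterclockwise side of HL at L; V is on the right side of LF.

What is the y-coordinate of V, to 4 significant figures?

24.75

∠HLF = 42.3°, so LF runs at -36.0° + (180° − 42.3°) = 101.7° from the x-axis; with |LF| = 42.9, F = L + 42.9·(cos 101.7°, sin 101.7°) = (17.43, 23.02). LF is perpendicular to FV; with |FV| = 8.5 on the right of LF, V = F + 8.5·(0.9792, 0.2028) = (25.76, 24.75). So V.y = 24.75.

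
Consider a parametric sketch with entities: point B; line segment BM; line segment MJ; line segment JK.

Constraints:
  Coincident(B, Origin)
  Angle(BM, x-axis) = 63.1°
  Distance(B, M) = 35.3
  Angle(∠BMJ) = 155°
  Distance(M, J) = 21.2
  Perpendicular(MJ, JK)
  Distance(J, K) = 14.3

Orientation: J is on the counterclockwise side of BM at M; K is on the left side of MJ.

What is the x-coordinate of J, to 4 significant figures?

16.67

B is at the origin; BM runs at 63.1° with length 35.3, so M = 35.3·(cos 63.1°, sin 63.1°) = (15.97, 31.48). ∠BMJ = 155.0°, so MJ runs at 63.1° + (180° − 155.0°) = 88.10° from the x-axis; with |MJ| = 21.2, J = M + 21.2·(cos 88.10°, sin 88.10°) = (16.67, 52.67). So J.x = 16.67.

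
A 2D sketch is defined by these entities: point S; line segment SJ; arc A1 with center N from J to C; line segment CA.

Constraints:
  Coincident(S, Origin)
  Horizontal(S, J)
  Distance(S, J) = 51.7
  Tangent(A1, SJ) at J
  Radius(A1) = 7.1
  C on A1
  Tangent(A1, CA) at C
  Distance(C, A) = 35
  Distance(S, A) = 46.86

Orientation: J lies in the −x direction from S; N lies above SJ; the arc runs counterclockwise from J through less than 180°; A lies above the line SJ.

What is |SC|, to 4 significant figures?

45.46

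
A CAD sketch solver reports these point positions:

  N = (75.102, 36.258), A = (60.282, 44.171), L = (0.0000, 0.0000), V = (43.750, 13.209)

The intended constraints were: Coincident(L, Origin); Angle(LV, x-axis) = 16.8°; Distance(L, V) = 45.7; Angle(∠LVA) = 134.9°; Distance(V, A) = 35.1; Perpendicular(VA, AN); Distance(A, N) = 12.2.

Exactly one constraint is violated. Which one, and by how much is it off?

Distance(A, N) = 12.2 — off by 4.60.

L = (0.00, 0.00) ✓; LV at 16.80° ✓; |LV| = 45.70 ✓; ∠LVA = 134.9° ✓; |VA| = 35.10 ✓; ∠(VA, AN) = 90.00° ✓; |AN| = 16.80 ✗.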